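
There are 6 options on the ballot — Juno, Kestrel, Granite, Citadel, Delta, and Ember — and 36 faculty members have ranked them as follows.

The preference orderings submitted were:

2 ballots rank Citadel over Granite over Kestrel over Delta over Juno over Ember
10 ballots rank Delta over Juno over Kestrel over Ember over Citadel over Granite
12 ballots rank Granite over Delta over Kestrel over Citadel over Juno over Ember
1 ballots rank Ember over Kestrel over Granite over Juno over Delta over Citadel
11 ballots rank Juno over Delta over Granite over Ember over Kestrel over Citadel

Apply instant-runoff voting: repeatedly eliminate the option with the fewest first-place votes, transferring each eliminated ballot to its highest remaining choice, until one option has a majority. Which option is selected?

Round 1: Granite 12, Juno 11, Delta 10, Citadel 2, Ember 1, Kestrel 0. Kestrel has the fewest and is eliminated.
Round 2: Granite 12, Juno 11, Delta 10, Citadel 2, Ember 1. Ember has the fewest and is eliminated.
Round 3: Granite 13, Juno 11, Delta 10, Citadel 2. Citadel has the fewest and is eliminated.
Round 4: Granite 15, Juno 11, Delta 10. Delta has the fewest and is eliminated.
Round 5: Juno 21, Granite 15. Juno has a majority.

Juno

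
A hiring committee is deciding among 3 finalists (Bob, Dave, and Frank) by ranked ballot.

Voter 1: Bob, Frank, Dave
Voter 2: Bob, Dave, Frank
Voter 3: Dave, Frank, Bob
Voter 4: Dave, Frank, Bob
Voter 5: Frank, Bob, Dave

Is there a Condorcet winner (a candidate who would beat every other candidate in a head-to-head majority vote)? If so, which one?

Head-to-head results (5 voters total):
Bob vs Dave: Bob wins 3–2.
Bob vs Frank: Frank wins 3–2.
Dave vs Frank: Dave wins 3–2.
No candidate beats all others: Bob beats Dave beats Frank beats Bob, a majority cycle.

No Condorcet winner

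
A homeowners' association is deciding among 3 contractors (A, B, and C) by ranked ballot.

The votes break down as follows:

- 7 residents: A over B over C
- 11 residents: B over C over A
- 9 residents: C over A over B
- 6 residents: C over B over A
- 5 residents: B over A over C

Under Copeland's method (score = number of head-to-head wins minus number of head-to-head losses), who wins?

Pairwise results:
  A vs B: B wins 22–16.
  A vs C: C wins 26–12.
  B vs C: B wins 23–15.
Copeland scores (wins − losses):
  A: 0 − 2 = -2
  B: 2 − 0 = 2
  C: 1 − 1 = 0
B has the best Copeland score.

B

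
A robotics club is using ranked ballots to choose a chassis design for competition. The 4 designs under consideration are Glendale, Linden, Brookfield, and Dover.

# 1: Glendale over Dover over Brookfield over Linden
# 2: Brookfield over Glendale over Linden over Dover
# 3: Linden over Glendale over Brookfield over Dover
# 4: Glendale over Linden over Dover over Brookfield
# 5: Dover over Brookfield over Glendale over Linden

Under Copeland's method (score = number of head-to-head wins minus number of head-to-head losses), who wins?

Pairwise results:
  Glendale vs Linden: Glendale wins 4–1.
  Glendale vs Brookfield: Glendale wins 3–2.
  Glendale vs Dover: Glendale wins 4–1.
  Linden vs Brookfield: Brookfield wins 3–2.
  Linden vs Dover: Linden wins 3–2.
  Brookfield vs Dover: Dover wins 3–2.
Copeland scores (wins − losses):
  Glendale: 3 − 0 = 3
  Linden: 1 − 2 = -1
  Brookfield: 1 − 2 = -1
  Dover: 1 − 2 = -1
Glendale has the best Copeland score.

Glendale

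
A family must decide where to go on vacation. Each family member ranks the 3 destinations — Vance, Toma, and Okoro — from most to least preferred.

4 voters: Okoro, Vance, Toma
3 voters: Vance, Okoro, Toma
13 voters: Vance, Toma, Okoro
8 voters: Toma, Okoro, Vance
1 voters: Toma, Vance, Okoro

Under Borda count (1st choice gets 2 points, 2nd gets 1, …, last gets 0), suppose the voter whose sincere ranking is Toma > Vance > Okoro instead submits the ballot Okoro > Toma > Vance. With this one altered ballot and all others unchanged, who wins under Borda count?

Borda totals with the altered ballot: Vance 36, Toma 30, Okoro 21.
The winner is unchanged: still Vance.

Vance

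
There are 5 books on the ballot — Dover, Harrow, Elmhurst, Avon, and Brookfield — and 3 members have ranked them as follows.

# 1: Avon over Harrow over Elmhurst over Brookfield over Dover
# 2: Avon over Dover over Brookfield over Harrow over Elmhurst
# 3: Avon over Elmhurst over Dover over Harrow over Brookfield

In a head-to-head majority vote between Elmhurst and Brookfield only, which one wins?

Elmhurst

Ballots ranking Elmhurst above Brookfield: 2.
Ballots ranking Brookfield above Elmhurst: 1.
Elmhurst wins the head-to-head, 2–1.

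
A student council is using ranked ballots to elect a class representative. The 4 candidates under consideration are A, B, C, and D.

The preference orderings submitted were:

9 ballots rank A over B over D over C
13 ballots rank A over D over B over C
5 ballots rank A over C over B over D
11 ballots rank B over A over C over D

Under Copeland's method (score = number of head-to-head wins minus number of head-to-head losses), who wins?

Pairwise results:
  A vs B: A wins 27–11.
  A vs C: A wins 38–0.
  A vs D: A wins 38–0.
  B vs C: B wins 33–5.
  B vs D: B wins 25–13.
  C vs D: D wins 22–16.
Copeland scores (wins − losses):
  A: 3 − 0 = 3
  B: 2 − 1 = 1
  C: 0 − 3 = -3
  D: 1 − 2 = -1
A has the best Copeland score.

A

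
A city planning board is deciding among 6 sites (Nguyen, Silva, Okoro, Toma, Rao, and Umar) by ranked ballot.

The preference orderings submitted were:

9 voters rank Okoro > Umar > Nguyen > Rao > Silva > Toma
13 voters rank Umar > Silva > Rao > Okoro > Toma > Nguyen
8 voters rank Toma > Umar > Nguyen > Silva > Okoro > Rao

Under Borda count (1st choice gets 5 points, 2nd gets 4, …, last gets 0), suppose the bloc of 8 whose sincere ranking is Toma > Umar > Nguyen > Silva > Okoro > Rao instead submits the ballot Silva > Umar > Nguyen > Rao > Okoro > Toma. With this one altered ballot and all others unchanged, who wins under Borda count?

Umar

Borda totals with the altered ballot: Nguyen 51, Silva 101, Okoro 79, Toma 13, Rao 73, Umar 133.
The winner is unchanged: still Umar.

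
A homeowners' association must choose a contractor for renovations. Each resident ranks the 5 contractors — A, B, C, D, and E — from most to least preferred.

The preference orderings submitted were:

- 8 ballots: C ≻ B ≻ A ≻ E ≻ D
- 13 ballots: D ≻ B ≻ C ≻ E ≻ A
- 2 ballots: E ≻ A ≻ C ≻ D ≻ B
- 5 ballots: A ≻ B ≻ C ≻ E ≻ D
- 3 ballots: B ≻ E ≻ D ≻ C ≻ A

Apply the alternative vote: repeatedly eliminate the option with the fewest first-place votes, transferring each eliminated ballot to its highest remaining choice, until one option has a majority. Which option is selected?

D

Round 1: D 13, C 8, A 5, B 3, E 2. E has the fewest and is eliminated.
Round 2: D 13, C 8, A 7, B 3. B has the fewest and is eliminated.
Round 3: D 16, C 8, A 7. D has a majority.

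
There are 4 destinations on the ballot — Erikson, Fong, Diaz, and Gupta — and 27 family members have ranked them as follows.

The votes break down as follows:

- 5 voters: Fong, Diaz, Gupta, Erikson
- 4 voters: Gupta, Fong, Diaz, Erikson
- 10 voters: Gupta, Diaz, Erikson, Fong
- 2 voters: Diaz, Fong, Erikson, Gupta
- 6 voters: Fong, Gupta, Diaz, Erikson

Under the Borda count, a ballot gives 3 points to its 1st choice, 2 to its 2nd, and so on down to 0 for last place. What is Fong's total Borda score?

45

Borda scores:
  Erikson: 5·0 + 4·0 + 10·1 + 2·1 + 6·0 = 12
  Fong: 5·3 + 4·2 + 10·0 + 2·2 + 6·3 = 45
  Diaz: 5·2 + 4·1 + 10·2 + 2·3 + 6·1 = 46
  Gupta: 5·1 + 4·3 + 10·3 + 2·0 + 6·2 = 59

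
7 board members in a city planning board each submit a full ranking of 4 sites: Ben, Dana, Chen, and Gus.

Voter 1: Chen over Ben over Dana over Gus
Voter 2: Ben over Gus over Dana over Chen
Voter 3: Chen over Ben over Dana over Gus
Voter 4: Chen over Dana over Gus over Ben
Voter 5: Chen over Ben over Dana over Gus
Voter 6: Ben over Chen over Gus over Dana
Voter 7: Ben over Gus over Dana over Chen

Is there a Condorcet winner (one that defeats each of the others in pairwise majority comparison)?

Head-to-head results (7 voters total):
Ben vs Dana: Ben wins 6–1.
Ben vs Chen: Chen wins 4–3.
Ben vs Gus: Ben wins 6–1.
Dana vs Chen: Chen wins 5–2.
Dana vs Gus: Dana wins 4–3.
Chen vs Gus: Chen wins 5–2.
Chen beats each rival — Ben (4–3), Dana (5–2), Gus (5–2) — so Chen is the Condorcet winner.

Yes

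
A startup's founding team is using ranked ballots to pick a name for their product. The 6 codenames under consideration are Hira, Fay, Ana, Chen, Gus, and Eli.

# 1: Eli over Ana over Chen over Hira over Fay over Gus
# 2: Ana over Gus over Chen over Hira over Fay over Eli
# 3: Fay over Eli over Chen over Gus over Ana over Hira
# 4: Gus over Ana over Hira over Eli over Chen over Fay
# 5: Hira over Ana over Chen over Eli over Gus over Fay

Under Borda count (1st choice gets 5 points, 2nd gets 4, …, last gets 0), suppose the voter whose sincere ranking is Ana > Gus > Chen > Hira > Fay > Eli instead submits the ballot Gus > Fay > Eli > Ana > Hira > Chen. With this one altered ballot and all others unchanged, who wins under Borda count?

Borda totals with the altered ballot: Hira 11, Fay 10, Ana 15, Chen 10, Gus 13, Eli 16.
The switch changes the winner from Ana to Eli.

Eli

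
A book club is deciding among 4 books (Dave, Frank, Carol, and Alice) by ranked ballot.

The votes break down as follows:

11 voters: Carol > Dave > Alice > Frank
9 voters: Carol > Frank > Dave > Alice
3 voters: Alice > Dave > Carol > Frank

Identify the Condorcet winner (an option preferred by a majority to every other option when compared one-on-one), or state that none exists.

Carol

Head-to-head results (23 voters total):
Dave vs Frank: Dave wins 14–9.
Dave vs Carol: Carol wins 20–3.
Dave vs Alice: Dave wins 20–3.
Frank vs Carol: Carol wins 23–0.
Frank vs Alice: Alice wins 14–9.
Carol vs Alice: Carol wins 20–3.
Carol beats each rival — Dave (20–3), Frank (23–0), Alice (20–3) — so Carol is the Condorcet winner.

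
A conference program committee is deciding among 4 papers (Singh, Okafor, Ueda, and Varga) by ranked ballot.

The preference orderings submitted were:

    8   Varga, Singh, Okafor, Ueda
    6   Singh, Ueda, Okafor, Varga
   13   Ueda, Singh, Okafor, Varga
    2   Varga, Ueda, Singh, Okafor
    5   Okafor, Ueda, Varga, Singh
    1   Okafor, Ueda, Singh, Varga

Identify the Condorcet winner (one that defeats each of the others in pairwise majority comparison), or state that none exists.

Ueda

Head-to-head results (35 voters total):
Singh vs Okafor: Singh wins 29–6.
Singh vs Ueda: Ueda wins 21–14.
Singh vs Varga: Singh wins 20–15.
Okafor vs Ueda: Ueda wins 21–14.
Okafor vs Varga: Okafor wins 25–10.
Ueda vs Varga: Ueda wins 25–10.
Ueda beats each rival — Singh (21–14), Okafor (21–14), Varga (25–10) — so Ueda is the Condorcet winner.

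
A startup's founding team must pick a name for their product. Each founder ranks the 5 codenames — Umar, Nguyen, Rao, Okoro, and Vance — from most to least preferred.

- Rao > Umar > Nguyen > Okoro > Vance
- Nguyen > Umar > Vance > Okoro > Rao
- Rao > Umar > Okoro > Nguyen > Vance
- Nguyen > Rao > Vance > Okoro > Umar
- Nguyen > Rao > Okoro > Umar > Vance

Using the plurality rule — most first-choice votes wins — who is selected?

First-place vote totals:
  Umar: 0
  Nguyen: 3
  Rao: 2
  Okoro: 0
  Vance: 0
Nguyen has the most first-place votes.

Nguyen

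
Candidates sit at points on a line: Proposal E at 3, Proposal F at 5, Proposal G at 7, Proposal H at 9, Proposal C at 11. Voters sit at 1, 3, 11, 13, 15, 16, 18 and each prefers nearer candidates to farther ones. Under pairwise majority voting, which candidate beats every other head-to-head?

With single-peaked preferences on a line, the Condorcet winner is the candidate closest to the median voter.
The median voter (position 13) is closest to Proposal C at 11.
Check: Proposal C vs Proposal H — voters closer to Proposal C: 5 of 7.

Proposal C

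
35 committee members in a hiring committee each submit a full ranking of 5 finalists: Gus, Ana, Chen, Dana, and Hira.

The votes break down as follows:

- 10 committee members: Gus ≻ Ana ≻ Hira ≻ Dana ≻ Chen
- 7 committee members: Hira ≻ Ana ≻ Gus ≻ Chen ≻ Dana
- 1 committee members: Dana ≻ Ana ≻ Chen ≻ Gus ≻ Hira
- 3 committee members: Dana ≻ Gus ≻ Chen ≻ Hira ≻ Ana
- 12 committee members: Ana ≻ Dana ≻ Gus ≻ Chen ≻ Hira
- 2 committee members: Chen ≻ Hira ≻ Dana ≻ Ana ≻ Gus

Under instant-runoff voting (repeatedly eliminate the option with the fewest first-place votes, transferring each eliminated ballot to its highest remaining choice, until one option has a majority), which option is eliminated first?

Round 1: Ana 12, Gus 10, Hira 7, Dana 4, Chen 2. Chen has the fewest and is eliminated.
Round 2: Ana 12, Gus 10, Hira 9, Dana 4. Dana has the fewest and is eliminated.
Round 3: Gus 13, Ana 13, Hira 9. Hira has the fewest and is eliminated.
Round 4: Ana 22, Gus 13. Ana has a majority.

Chen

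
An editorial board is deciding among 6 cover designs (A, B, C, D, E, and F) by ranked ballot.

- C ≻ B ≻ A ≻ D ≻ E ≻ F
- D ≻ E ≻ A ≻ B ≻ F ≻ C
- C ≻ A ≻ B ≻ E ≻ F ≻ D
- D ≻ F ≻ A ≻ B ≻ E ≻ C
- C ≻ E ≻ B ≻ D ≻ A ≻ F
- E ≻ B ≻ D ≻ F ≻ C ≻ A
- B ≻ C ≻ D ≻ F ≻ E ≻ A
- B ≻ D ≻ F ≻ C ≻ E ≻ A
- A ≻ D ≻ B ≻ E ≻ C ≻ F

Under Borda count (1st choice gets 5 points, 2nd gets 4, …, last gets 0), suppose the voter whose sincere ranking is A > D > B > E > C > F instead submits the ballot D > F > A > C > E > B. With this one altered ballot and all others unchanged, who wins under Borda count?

D

Borda totals with the altered ballot: A 17, B 28, C 24, D 29, E 20, F 17.
The switch changes the winner from B to D.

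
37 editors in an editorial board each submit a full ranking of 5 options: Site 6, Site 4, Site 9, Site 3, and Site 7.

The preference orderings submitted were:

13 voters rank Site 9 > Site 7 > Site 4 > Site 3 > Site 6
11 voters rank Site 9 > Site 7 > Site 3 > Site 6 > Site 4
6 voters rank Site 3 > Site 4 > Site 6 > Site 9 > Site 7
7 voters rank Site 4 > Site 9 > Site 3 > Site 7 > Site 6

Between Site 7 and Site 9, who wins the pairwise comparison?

Ballots ranking Site 7 above Site 9: 0.
Ballots ranking Site 9 above Site 7: 13+11+6+7 = 37.
Site 9 wins the head-to-head, 37–0.

Site 9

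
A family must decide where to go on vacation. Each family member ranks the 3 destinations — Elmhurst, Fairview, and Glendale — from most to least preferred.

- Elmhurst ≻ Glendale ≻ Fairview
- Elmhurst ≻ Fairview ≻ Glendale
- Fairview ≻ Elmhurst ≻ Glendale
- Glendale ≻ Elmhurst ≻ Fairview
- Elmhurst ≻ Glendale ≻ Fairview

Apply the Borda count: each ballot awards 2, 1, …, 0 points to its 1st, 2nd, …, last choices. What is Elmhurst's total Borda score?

8

Borda scores:
  Elmhurst: 2 + 2 + 1 + 1 + 2 = 8
  Fairview: 0 + 1 + 2 + 0 + 0 = 3
  Glendale: 1 + 0 + 0 + 2 + 1 = 4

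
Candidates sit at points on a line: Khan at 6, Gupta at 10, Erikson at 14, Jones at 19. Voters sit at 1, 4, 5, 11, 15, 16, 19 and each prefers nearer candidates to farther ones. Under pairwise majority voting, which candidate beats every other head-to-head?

Gupta

With single-peaked preferences on a line, the Condorcet winner is the candidate closest to the median voter.
The median voter (position 11) is closest to Gupta at 10.
Check: Gupta vs Khan — voters closer to Gupta: 4 of 7.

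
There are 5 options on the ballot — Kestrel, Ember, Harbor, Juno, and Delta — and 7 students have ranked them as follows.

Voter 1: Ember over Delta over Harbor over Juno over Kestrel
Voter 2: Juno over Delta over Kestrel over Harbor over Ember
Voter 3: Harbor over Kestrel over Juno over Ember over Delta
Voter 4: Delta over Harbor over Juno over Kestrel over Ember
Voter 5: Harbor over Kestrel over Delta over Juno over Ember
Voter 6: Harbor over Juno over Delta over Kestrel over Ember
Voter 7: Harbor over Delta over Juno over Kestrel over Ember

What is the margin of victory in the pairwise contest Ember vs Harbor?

Ballots ranking Ember above Harbor: 1.
Ballots ranking Harbor above Ember: 6.
Harbor wins 6–1, a margin of 5.

5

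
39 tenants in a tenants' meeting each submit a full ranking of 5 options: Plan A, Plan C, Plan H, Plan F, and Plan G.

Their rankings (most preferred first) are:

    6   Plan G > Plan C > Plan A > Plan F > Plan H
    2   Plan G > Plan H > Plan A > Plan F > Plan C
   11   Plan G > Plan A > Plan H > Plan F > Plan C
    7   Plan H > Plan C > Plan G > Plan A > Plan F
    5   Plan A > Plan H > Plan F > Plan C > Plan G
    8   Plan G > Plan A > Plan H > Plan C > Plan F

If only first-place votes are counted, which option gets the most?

Plan G

First-place vote totals:
  Plan A: 5
  Plan C: 0
  Plan H: 7
  Plan F: 0
  Plan G: 27
Plan G has the most first-place votes.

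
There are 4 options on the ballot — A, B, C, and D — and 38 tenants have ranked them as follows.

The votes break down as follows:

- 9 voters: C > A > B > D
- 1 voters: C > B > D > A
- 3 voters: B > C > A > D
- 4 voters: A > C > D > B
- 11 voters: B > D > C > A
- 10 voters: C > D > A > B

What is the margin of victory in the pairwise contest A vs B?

8

Ballots ranking A above B: 9+4+10 = 23.
Ballots ranking B above A: 1+3+11 = 15.
A wins 23–15, a margin of 8.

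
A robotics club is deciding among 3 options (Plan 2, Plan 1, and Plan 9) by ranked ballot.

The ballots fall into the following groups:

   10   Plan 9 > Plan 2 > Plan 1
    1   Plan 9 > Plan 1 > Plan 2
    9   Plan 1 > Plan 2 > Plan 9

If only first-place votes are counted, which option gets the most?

First-place vote totals:
  Plan 2: 0
  Plan 1: 9
  Plan 9: 11
Plan 9 has the most first-place votes.

Plan 9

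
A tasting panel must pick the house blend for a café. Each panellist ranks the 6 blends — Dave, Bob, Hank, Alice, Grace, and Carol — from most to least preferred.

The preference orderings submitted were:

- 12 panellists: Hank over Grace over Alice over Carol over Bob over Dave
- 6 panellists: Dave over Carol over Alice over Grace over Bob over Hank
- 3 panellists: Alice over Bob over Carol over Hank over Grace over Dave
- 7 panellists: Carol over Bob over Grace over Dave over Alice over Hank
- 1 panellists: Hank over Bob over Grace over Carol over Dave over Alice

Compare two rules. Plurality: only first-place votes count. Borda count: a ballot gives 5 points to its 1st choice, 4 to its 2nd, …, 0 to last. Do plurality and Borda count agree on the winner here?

Plurality first-place counts: Dave 6, Bob 0, Hank 13, Alice 3, Grace 0, Carol 7 → Hank.
Borda totals: Dave 45, Bob 62, Hank 71, Alice 76, Grace 87, Carol 94 → Carol.
The two rules disagree: plurality picks Hank, Borda picks Carol.

No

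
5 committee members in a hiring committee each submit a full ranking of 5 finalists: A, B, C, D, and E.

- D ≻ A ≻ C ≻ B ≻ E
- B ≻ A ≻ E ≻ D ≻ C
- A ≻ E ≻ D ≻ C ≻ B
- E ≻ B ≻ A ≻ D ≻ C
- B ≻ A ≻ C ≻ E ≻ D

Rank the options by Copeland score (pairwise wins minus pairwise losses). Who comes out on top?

Pairwise results:
  A vs B: B wins 3–2.
  A vs C: A wins 5–0.
  A vs D: A wins 4–1.
  A vs E: A wins 4–1.
  B vs C: B wins 3–2.
  B vs D: B wins 3–2.
  B vs E: B wins 3–2.
  C vs D: D wins 4–1.
  C vs E: E wins 3–2.
  D vs E: E wins 4–1.
Copeland scores (wins − losses):
  A: 3 − 1 = 2
  B: 4 − 0 = 4
  C: 0 − 4 = -4
  D: 1 − 3 = -2
  E: 2 − 2 = 0
B has the best Copeland score.

B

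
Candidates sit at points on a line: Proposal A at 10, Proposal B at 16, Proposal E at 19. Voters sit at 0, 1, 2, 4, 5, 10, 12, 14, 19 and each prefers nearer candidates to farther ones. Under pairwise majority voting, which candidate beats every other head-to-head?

With single-peaked preferences on a line, the Condorcet winner is the candidate closest to the median voter.
The median voter (position 5) is closest to Proposal A at 10.
Check: Proposal A vs Proposal E — voters closer to Proposal A: 8 of 9.

Proposal A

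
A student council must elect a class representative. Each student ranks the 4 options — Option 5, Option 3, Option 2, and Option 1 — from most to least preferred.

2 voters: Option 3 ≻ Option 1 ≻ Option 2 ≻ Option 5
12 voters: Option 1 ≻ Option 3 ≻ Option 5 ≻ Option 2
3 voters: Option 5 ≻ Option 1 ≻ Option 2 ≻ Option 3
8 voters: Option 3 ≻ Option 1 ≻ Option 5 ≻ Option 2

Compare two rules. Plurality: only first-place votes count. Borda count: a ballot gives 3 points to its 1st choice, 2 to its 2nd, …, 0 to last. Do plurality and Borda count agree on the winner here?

Yes

Plurality first-place counts: Option 5 3, Option 3 10, Option 2 0, Option 1 12 → Option 1.
Borda totals: Option 5 29, Option 3 54, Option 2 5, Option 1 62 → Option 1.
The two rules agree on Option 1.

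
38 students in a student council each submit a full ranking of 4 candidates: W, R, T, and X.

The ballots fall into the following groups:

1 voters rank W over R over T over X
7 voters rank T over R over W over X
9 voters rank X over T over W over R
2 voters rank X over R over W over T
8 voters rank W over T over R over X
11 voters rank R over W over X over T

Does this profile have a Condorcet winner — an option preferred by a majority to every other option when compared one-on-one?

Head-to-head results (38 voters total):
W vs R: R wins 20–18.
W vs T: W wins 22–16.
W vs X: W wins 27–11.
R vs T: T wins 24–14.
R vs X: R wins 27–11.
T vs X: X wins 22–16.
No candidate beats all others: W beats T beats R beats W, a majority cycle.

No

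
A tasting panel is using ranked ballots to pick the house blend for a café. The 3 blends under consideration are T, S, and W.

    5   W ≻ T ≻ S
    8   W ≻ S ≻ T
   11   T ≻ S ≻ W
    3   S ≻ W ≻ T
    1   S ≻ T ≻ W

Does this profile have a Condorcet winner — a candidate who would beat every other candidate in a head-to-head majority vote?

Head-to-head results (28 voters total):
T vs S: T wins 16–12.
T vs W: W wins 16–12.
S vs W: S wins 15–13.
No candidate beats all others: T beats S beats W beats T, a majority cycle.

No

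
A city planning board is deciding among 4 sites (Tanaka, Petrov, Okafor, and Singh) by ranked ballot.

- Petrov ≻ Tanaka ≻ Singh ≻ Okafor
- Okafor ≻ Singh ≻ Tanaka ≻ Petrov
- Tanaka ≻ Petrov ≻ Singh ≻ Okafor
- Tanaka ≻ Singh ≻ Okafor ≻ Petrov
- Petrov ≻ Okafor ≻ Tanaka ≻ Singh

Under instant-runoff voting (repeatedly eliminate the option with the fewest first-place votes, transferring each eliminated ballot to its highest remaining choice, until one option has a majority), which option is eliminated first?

Round 1: Tanaka 2, Petrov 2, Okafor 1, Singh 0. Singh has the fewest and is eliminated.
Round 2: Tanaka 2, Petrov 2, Okafor 1. Okafor has the fewest and is eliminated.
Round 3: Tanaka 3, Petrov 2. Tanaka has a majority.

Singh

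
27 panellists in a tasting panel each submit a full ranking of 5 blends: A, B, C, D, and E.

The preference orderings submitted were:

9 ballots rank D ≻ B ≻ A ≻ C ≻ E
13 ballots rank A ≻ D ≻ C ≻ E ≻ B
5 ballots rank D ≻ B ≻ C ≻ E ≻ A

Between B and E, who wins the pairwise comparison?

B

Ballots ranking B above E: 9+5 = 14.
Ballots ranking E above B: 13.
B wins the head-to-head, 14–13.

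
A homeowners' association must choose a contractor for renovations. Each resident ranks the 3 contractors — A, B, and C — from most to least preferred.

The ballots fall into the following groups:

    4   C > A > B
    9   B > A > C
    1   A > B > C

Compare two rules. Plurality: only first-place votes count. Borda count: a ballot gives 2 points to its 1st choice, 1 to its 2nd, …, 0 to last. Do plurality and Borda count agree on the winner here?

Yes

Plurality first-place counts: A 1, B 9, C 4 → B.
Borda totals: A 15, B 19, C 8 → B.
The two rules agree on B.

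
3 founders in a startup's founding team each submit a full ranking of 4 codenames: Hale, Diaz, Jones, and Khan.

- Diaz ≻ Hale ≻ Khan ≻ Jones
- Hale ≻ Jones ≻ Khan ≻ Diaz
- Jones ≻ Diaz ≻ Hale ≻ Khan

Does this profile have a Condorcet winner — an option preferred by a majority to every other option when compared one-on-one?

No

Head-to-head results (3 voters total):
Hale vs Diaz: Diaz wins 2–1.
Hale vs Jones: Hale wins 2–1.
Hale vs Khan: Hale wins 3–0.
Diaz vs Jones: Jones wins 2–1.
Diaz vs Khan: Diaz wins 2–1.
Jones vs Khan: Jones wins 2–1.
No candidate beats all others: Hale beats Jones beats Diaz beats Hale, a majority cycle.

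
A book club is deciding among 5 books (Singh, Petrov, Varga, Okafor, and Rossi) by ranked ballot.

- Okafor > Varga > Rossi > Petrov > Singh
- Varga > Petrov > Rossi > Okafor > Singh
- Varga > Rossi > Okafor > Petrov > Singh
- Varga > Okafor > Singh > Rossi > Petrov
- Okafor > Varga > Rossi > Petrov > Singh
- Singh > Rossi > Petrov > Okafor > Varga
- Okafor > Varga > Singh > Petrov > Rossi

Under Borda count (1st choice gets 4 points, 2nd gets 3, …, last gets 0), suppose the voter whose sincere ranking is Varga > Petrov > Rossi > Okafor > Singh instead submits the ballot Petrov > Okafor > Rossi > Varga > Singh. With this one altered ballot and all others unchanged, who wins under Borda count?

Borda totals with the altered ballot: Singh 8, Petrov 10, Varga 18, Okafor 21, Rossi 13.
The switch changes the winner from Varga to Okafor.

Okafor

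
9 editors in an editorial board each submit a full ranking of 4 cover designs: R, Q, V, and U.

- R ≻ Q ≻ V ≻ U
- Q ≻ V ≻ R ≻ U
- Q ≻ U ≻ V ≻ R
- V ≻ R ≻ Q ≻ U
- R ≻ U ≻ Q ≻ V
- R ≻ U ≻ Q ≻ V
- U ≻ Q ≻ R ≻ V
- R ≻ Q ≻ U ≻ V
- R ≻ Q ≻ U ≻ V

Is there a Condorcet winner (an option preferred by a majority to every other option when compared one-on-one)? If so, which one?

R

Head-to-head results (9 voters total):
R vs Q: R wins 6–3.
R vs V: R wins 6–3.
R vs U: R wins 7–2.
Q vs V: Q wins 8–1.
Q vs U: Q wins 6–3.
V vs U: U wins 6–3.
R beats each rival — Q (6–3), V (6–3), U (7–2) — so R is the Condorcet winner.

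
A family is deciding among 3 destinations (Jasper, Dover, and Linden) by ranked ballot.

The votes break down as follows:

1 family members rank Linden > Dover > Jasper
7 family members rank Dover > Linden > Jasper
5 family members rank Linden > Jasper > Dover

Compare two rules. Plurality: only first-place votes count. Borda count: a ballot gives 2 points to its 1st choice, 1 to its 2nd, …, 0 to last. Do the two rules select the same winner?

Plurality first-place counts: Jasper 0, Dover 7, Linden 6 → Dover.
Borda totals: Jasper 5, Dover 15, Linden 19 → Linden.
The two rules disagree: plurality picks Dover, Borda picks Linden.

No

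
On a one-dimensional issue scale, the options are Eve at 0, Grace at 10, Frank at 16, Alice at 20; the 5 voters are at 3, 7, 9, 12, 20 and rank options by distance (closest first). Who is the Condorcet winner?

Grace

With single-peaked preferences on a line, the Condorcet winner is the candidate closest to the median voter.
The median voter (position 9) is closest to Grace at 10.
Check: Grace vs Frank — voters closer to Grace: 4 of 5.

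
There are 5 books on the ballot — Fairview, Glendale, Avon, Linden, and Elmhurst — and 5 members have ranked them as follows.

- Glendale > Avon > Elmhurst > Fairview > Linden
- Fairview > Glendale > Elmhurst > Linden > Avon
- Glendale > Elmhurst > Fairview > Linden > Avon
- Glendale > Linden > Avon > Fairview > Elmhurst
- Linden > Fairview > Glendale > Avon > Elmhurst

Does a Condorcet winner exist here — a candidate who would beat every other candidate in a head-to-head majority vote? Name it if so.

Glendale

Head-to-head results (5 voters total):
Fairview vs Glendale: Glendale wins 3–2.
Fairview vs Avon: Fairview wins 3–2.
Fairview vs Linden: Fairview wins 3–2.
Fairview vs Elmhurst: Fairview wins 3–2.
Glendale vs Avon: Glendale wins 5–0.
Glendale vs Linden: Glendale wins 4–1.
Glendale vs Elmhurst: Glendale wins 5–0.
Avon vs Linden: Linden wins 4–1.
Avon vs Elmhurst: Avon wins 3–2.
Linden vs Elmhurst: Elmhurst wins 3–2.
Glendale beats each rival — Fairview (3–2), Avon (5–0), Linden (4–1), Elmhurst (5–0) — so Glendale is the Condorcet winner.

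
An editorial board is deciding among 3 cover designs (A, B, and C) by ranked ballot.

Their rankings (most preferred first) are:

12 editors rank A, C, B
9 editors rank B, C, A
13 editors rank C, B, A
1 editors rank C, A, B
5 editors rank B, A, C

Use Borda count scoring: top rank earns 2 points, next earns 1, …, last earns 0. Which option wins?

C

Borda scores:
  A: 12·2 + 9·0 + 13·0 + 1 + 5·1 = 30
  B: 12·0 + 9·2 + 13·1 + 0 + 5·2 = 41
  C: 12·1 + 9·1 + 13·2 + 2 + 5·0 = 49
C has the highest total.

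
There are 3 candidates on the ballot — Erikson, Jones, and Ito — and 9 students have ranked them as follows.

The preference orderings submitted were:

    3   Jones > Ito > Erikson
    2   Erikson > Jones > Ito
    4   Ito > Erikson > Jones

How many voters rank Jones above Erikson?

3

Ballots ranking Jones above Erikson: 3.
Ballots ranking Erikson above Jones: 2+4 = 6.
So 3 of 9 voters prefer Jones to Erikson.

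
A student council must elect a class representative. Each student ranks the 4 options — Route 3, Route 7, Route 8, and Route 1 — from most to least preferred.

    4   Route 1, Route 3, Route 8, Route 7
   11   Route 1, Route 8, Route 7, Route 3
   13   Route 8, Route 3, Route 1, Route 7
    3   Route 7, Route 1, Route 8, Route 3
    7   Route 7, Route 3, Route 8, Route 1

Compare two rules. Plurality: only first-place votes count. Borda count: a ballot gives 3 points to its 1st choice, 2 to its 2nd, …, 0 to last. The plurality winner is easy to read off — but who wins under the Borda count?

Plurality first-place counts: Route 3 0, Route 7 10, Route 8 13, Route 1 15 → Route 1.
Borda totals: Route 3 48, Route 7 41, Route 8 75, Route 1 64 → Route 8.

Route 8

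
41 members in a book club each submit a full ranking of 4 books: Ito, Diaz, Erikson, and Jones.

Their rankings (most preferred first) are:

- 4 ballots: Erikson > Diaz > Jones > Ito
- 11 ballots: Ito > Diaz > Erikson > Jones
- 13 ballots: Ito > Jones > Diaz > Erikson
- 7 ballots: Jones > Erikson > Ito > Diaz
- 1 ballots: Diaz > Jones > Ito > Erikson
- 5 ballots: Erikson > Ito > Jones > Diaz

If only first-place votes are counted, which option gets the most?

Ito

First-place vote totals:
  Ito: 24
  Diaz: 1
  Erikson: 9
  Jones: 7
Ito has the most first-place votes.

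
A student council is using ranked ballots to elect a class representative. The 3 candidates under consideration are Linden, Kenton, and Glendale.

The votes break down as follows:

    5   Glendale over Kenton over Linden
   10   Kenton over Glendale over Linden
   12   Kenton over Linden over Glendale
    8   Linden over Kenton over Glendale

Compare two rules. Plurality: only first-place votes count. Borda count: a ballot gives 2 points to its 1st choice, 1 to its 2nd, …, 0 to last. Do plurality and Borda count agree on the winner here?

Yes

Plurality first-place counts: Linden 8, Kenton 22, Glendale 5 → Kenton.
Borda totals: Linden 28, Kenton 57, Glendale 20 → Kenton.
The two rules agree on Kenton.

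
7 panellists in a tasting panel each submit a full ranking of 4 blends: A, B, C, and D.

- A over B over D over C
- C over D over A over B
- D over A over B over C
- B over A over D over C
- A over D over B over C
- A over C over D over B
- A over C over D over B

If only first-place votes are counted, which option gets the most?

A

First-place vote totals:
  A: 4
  B: 1
  C: 1
  D: 1
A has the most first-place votes.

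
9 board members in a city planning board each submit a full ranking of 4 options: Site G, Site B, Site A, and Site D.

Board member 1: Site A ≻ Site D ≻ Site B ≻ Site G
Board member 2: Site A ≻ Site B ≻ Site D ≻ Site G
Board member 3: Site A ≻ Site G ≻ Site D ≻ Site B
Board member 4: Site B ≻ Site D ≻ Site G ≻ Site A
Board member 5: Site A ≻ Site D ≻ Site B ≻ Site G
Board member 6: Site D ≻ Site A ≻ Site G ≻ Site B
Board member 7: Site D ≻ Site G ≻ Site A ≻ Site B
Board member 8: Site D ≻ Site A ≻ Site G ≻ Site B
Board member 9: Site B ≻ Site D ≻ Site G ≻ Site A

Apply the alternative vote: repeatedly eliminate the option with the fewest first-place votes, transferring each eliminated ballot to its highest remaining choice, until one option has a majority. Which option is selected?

Round 1: Site A 4, Site D 3, Site B 2, Site G 0. Site G has the fewest and is eliminated.
Round 2: Site A 4, Site D 3, Site B 2. Site B has the fewest and is eliminated.
Round 3: Site D 5, Site A 4. Site D has a majority.

Site D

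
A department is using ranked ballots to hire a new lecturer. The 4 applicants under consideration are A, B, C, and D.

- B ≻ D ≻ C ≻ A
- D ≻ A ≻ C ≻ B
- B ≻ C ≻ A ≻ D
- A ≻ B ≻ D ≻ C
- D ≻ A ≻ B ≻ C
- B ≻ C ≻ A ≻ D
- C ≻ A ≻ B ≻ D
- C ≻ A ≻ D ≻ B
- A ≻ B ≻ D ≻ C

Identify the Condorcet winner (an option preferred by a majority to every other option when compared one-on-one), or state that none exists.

No Condorcet winner

Head-to-head results (9 voters total):
A vs B: A wins 6–3.
A vs C: C wins 5–4.
A vs D: A wins 6–3.
B vs C: B wins 6–3.
B vs D: B wins 6–3.
C vs D: D wins 5–4.
No candidate beats all others: A beats B beats C beats A, a majority cycle.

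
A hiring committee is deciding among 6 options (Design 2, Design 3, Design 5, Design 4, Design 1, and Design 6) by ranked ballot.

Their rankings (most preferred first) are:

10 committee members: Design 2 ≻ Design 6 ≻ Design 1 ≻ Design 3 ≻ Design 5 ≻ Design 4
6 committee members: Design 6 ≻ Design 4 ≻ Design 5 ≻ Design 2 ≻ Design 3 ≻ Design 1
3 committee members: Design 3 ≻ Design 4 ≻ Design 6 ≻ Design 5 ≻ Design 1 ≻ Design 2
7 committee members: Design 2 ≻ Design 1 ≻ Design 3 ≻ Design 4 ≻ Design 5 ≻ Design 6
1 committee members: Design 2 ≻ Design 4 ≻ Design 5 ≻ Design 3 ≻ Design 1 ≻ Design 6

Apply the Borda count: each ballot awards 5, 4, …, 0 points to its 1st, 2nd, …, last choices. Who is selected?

Design 2

Borda scores:
  Design 2: 10·5 + 6·2 + 3·0 + 7·5 + 5 = 102
  Design 3: 10·2 + 6·1 + 3·5 + 7·3 + 2 = 64
  Design 5: 10·1 + 6·3 + 3·2 + 7·1 + 3 = 44
  Design 4: 10·0 + 6·4 + 3·4 + 7·2 + 4 = 54
  Design 1: 10·3 + 6·0 + 3·1 + 7·4 + 1 = 62
  Design 6: 10·4 + 6·5 + 3·3 + 7·0 + 0 = 79
Design 2 has the highest total.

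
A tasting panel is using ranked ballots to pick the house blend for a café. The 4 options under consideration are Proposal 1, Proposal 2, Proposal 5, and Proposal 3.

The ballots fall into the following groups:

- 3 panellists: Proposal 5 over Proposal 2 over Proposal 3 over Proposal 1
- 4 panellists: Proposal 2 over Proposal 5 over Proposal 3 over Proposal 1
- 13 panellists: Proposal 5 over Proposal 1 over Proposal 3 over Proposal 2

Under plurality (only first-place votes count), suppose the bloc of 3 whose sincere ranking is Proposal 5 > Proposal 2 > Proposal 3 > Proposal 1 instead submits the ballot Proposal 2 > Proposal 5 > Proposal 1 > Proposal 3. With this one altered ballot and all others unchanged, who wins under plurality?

First-place totals with the altered ballot: Proposal 1 0, Proposal 2 7, Proposal 5 13, Proposal 3 0.
The winner is unchanged: still Proposal 5.

Proposal 5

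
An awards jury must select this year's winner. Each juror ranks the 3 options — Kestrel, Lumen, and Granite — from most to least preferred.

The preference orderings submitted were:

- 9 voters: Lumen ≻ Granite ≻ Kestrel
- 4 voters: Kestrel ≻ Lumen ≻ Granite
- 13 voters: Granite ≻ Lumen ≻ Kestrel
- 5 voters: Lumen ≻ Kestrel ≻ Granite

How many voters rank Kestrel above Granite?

Ballots ranking Kestrel above Granite: 4+5 = 9.
Ballots ranking Granite above Kestrel: 9+13 = 22.
So 9 of 31 voters prefer Kestrel to Granite.

9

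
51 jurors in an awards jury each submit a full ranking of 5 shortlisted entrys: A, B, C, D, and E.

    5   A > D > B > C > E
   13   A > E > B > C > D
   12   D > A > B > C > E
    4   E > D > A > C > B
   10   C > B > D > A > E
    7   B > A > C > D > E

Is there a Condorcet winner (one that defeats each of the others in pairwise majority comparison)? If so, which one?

Head-to-head results (51 voters total):
A vs B: A wins 34–17.
A vs C: A wins 41–10.
A vs D: D wins 26–25.
A vs E: A wins 47–4.
B vs C: B wins 37–14.
B vs D: B wins 30–21.
B vs E: B wins 34–17.
C vs D: C wins 30–21.
C vs E: C wins 34–17.
D vs E: D wins 34–17.
No candidate beats all others: A beats B beats D beats A, a majority cycle.

None — there is no Condorcet winner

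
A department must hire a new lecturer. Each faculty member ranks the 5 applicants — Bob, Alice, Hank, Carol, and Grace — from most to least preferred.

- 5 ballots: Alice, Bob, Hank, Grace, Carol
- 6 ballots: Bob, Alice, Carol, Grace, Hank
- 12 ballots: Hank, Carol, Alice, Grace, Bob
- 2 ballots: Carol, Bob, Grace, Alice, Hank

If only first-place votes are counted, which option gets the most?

First-place vote totals:
  Bob: 6
  Alice: 5
  Hank: 12
  Carol: 2
  Grace: 0
Hank has the most first-place votes.

Hank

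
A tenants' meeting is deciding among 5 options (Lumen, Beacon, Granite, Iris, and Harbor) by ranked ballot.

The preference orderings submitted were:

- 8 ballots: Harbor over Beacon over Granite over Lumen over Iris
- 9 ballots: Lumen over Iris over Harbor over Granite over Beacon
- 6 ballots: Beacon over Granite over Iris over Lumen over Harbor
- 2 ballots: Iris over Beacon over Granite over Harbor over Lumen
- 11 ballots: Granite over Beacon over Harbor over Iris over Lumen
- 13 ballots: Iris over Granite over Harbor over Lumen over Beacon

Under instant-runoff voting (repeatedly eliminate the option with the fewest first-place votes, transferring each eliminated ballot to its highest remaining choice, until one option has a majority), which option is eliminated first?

Round 1: Iris 15, Granite 11, Lumen 9, Harbor 8, Beacon 6. Beacon has the fewest and is eliminated.
Round 2: Granite 17, Iris 15, Lumen 9, Harbor 8. Harbor has the fewest and is eliminated.
Round 3: Granite 25, Iris 15, Lumen 9. Granite has a majority.

Beacon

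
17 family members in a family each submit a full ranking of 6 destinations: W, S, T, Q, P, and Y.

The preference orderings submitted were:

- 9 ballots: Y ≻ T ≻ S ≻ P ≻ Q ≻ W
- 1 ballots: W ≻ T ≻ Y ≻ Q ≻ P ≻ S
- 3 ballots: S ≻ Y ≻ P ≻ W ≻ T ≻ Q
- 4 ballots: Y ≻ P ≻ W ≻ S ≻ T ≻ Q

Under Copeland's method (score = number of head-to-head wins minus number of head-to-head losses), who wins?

Pairwise results:
  W vs S: S wins 12–5.
  W vs T: T wins 9–8.
  W vs Q: Q wins 9–8.
  W vs P: P wins 16–1.
  W vs Y: Y wins 16–1.
  S vs T: T wins 10–7.
  S vs Q: S wins 16–1.
  S vs P: S wins 12–5.
  S vs Y: Y wins 14–3.
  T vs Q: T wins 17–0.
  T vs P: T wins 10–7.
  T vs Y: Y wins 16–1.
  Q vs P: P wins 16–1.
  Q vs Y: Y wins 17–0.
  P vs Y: Y wins 17–0.
Copeland scores (wins − losses):
  W: 0 − 5 = -5
  S: 3 − 2 = 1
  T: 4 − 1 = 3
  Q: 1 − 4 = -3
  P: 2 − 3 = -1
  Y: 5 − 0 = 5
Y has the best Copeland score.

Y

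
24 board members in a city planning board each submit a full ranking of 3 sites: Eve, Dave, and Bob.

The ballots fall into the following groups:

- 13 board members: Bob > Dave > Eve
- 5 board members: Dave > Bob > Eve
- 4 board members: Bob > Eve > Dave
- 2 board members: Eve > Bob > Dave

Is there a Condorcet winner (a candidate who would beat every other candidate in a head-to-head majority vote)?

Head-to-head results (24 voters total):
Eve vs Dave: Dave wins 18–6.
Eve vs Bob: Bob wins 22–2.
Dave vs Bob: Bob wins 19–5.
Bob beats each rival — Eve (22–2), Dave (19–5) — so Bob is the Condorcet winner.

Yes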